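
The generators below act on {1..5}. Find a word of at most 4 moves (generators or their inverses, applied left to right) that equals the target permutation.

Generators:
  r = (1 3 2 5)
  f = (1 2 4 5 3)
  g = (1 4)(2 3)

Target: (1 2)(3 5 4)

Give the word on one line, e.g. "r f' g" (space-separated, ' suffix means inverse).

f r' g'

  after f: (1 2 4 5 3)
  after r': (1 3 5)(2 4)
  after g': (1 2)(3 5 4)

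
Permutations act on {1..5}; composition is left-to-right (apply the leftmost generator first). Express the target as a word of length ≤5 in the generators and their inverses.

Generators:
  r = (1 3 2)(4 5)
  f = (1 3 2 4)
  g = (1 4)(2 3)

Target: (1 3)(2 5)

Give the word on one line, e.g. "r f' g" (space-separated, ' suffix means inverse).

  after r: (1 3 2)(4 5)
  after g: (1 2 4 5)
  after r': (1 3)(2 5)

r g r'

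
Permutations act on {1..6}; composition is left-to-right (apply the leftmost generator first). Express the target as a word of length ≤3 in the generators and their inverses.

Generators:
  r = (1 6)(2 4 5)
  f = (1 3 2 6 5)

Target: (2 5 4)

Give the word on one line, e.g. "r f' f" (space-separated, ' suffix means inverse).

  after r: (1 6)(2 4 5)
  after r: (2 5 4)

r r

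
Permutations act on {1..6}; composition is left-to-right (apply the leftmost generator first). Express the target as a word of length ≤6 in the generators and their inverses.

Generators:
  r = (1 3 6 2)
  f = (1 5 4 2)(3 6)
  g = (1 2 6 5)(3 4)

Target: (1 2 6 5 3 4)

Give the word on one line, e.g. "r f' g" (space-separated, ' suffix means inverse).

r' g' g' f' g

  after r': (1 2 6 3)
  after g': (3 5 6 4)
  after g': (1 5 2)(3 6)
  after f': (4 5)
  after g: (1 2 6 5 3 4)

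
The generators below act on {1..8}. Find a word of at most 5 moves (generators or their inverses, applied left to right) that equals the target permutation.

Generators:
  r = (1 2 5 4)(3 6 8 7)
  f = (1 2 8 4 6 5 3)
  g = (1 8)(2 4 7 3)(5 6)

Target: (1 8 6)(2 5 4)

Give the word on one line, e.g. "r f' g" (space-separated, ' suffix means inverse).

g f' g' r r

  after g: (1 8)(2 4 7 3)(5 6)
  after f': (1 2 8 3)(4 7 5)
  after g': (1 3 8 7 6 5 2)
  after r: (1 6 4)(3 7 8)
  after r: (1 8 6)(2 5 4)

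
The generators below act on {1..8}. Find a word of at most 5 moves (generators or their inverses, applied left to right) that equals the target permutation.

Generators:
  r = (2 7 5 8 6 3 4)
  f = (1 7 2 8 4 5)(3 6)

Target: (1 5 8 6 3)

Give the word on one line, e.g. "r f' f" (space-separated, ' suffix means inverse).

f r' f f f

  after f: (1 7 2 8 4 5)(3 6)
  after r': (1 2 5)(3 8)(4 7)
  after f: (1 8 6 3 4 2)(5 7)
  after f: (1 4 8 3 5 2 7)
  after f: (1 5 8 6 3)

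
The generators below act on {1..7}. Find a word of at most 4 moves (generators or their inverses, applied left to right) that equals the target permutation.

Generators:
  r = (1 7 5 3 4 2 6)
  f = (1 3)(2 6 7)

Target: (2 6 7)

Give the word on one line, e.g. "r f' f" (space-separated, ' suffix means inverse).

f' f'

  after f': (1 3)(2 7 6)
  after f': (2 6 7)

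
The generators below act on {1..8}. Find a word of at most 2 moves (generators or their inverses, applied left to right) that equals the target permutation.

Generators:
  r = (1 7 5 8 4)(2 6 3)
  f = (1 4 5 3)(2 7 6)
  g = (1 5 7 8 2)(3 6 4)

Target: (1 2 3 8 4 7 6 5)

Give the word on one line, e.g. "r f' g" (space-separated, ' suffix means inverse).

f' r

  after f': (1 3 5 4)(2 6 7)
  after r: (1 2 3 8 4 7 6 5)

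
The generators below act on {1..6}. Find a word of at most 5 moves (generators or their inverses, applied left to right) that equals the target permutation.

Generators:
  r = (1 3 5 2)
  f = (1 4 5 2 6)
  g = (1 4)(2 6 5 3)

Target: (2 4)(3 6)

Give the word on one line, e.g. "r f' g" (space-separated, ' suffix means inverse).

f' r r f

  after f': (1 6 2 5 4)
  after r: (1 6)(3 5 4)
  after r: (1 6 3 2)(4 5)
  after f: (2 4)(3 6)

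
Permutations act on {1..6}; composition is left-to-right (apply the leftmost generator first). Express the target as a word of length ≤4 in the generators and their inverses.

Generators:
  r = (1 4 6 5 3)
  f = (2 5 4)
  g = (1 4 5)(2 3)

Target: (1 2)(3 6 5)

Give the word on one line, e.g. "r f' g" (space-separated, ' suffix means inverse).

g' f' r

  after g': (1 5 4)(2 3)
  after f': (1 2 3 4)
  after r: (1 2)(3 6 5)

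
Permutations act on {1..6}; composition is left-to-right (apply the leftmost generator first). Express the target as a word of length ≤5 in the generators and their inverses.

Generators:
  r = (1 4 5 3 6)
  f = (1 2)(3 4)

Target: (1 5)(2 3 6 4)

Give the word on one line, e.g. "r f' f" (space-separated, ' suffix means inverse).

r' r' f' r f

  after r': (1 6 3 5 4)
  after r': (1 3 4 6 5)
  after f': (1 4 6 5 2)
  after r: (1 5 2 4)(3 6)
  after f: (1 5)(2 3 6 4)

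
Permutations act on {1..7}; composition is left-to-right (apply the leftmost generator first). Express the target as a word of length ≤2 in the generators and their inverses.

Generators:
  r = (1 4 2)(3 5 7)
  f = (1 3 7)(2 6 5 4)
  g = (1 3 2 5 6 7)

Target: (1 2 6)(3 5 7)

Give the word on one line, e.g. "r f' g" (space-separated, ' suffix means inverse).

  after g: (1 3 2 5 6 7)
  after g: (1 2 6)(3 5 7)

g g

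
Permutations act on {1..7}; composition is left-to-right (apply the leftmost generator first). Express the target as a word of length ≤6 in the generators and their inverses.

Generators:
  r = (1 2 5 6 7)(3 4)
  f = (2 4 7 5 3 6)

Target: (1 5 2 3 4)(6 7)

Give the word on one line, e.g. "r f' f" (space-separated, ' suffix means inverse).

r' f' r f r'

  after r': (1 7 6 5 2)(3 4)
  after f': (1 4 5 6 7 3 2)
  after r: (1 3 5 7 4 6)
  after f: (1 6)(2 4)
  after r': (1 5 2 3 4)(6 7)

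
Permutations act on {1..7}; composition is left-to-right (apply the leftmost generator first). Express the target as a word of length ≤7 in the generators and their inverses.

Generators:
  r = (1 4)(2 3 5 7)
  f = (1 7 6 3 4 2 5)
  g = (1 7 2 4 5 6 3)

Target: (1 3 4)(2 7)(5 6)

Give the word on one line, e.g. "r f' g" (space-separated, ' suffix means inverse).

g' g' r' r' g

  after g': (1 3 6 5 4 2 7)
  after g': (1 6 4 7 3 5 2)
  after r': (1 6)(2 4 5 7)
  after r': (1 6 4 3 2)
  after g: (1 3 4)(2 7)(5 6)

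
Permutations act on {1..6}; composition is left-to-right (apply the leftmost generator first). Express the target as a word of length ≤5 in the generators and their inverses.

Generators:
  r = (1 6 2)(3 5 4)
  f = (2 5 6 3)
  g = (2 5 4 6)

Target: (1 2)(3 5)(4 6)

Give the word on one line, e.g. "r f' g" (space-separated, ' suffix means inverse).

  after f': (2 3 6 5)
  after g': (2 3 4 5 6)
  after f': (2 6 3 4)
  after r': (1 2)(3 5)(4 6)

f' g' f' r'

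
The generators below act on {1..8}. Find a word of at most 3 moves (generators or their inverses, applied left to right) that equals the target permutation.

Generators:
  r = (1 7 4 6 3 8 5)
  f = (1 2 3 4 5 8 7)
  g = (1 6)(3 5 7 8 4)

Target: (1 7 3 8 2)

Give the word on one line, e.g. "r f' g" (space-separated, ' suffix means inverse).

g g f'

  after g: (1 6)(3 5 7 8 4)
  after g: (3 7 4 5 8)
  after f': (1 7 3 8 2)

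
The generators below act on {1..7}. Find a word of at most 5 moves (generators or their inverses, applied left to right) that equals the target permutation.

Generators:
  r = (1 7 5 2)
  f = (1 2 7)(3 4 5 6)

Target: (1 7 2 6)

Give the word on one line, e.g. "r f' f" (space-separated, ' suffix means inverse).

f f f r' f

  after f: (1 2 7)(3 4 5 6)
  after f: (1 7 2)(3 5)(4 6)
  after f: (3 6 5 4)
  after r': (1 2 5 4 3 6 7)
  after f: (1 7 2 6)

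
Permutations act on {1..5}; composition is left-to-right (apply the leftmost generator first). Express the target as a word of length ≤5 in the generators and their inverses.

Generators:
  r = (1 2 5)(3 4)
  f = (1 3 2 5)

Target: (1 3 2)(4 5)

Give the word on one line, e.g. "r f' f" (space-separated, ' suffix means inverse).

  after f: (1 3 2 5)
  after f: (1 2)(3 5)
  after r: (1 5 4 3)
  after f: (2 5 4)
  after f: (1 3 2)(4 5)

f f r f f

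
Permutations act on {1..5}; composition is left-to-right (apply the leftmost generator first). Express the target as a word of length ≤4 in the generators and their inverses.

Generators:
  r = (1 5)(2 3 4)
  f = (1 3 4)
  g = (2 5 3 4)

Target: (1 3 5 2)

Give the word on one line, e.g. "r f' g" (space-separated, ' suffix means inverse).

  after g': (2 4 3 5)
  after f': (1 4)(2 3 5)
  after f': (1 3 5 2)

g' f' f'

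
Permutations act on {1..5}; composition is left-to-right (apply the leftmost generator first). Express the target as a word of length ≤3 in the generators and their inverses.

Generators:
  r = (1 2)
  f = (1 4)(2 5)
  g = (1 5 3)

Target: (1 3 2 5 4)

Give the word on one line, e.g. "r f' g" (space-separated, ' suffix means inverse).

g' f

  after g': (1 3 5)
  after f: (1 3 2 5 4)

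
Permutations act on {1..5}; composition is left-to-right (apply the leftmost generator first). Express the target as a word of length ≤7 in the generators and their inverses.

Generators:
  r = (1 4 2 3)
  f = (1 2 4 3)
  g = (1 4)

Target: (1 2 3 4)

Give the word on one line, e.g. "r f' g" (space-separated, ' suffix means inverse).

  after g: (1 4)
  after r': (2 4 3)
  after g': (1 4 3 2)
  after f': (1 2 3)
  after g': (1 2 3 4)

g r' g' f' g'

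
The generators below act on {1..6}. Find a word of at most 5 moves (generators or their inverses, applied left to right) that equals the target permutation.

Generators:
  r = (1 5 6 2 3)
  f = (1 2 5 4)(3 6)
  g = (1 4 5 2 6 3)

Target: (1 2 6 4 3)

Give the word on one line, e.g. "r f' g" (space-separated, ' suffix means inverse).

  after g': (1 3 6 2 5 4)
  after r: (2 6 3)(4 5)
  after r: (1 5 4 6)
  after g: (1 2 6 4 3)

g' r r g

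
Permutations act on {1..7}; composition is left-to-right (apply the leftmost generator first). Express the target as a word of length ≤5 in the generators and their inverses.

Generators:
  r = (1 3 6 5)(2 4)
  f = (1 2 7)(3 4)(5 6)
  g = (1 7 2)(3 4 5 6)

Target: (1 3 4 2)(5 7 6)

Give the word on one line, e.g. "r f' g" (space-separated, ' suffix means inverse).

r' f' r g r'

  after r': (1 5 6 3)(2 4)
  after f': (1 6 4)(2 3 7)
  after r: (1 5)(2 6)(3 7 4)
  after g: (1 6)(2 3)(5 7)
  after r': (1 3 4 2)(5 7 6)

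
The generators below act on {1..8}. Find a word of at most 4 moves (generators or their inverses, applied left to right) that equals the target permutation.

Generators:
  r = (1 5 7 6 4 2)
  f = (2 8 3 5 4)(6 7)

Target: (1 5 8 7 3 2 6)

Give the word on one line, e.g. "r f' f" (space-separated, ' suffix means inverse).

  after f': (2 4 5 3 8)(6 7)
  after r': (1 2 6 5 3 8 4)
  after r': (1 4 2 7 5 3 8 6)
  after f': (1 5 8 7 3 2 6)

f' r' r' f'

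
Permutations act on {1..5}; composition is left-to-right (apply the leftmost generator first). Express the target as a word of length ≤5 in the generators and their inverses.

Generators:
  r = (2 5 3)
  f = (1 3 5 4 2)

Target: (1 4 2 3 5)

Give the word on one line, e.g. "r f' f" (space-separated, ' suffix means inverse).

  after f: (1 3 5 4 2)
  after f: (1 5 2 3 4)
  after f: (1 4 3 2 5)
  after r: (1 4 2 3 5)

f f f r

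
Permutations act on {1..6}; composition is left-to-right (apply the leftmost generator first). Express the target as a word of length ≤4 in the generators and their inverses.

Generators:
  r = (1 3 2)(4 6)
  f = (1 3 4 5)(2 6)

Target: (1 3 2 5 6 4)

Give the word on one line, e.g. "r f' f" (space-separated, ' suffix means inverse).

  after f: (1 3 4 5)(2 6)
  after r': (2 4 5)(3 6)
  after f: (1 3 2 5 6 4)

f r' f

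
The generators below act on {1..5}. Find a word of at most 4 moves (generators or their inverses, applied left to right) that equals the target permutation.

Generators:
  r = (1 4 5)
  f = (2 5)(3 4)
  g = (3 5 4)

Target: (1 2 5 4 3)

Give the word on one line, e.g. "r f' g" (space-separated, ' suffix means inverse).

g g r' f

  after g: (3 5 4)
  after g: (3 4 5)
  after r': (1 5 3)
  after f: (1 2 5 4 3)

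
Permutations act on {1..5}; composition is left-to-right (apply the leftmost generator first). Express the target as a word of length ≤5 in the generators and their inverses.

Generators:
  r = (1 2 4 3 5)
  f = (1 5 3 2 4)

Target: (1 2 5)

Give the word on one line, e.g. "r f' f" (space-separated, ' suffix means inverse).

f r r

  after f: (1 5 3 2 4)
  after r: (2 3 4)
  after r: (1 2 5)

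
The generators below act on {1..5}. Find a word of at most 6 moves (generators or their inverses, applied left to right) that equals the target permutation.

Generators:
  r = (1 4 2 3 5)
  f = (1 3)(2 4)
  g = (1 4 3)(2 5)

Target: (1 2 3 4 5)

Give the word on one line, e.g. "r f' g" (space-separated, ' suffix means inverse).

  after g': (1 3 4)(2 5)
  after r': (1 2 3)(4 5)
  after r': (1 4 3 5)
  after g: (1 3 2 5 4)
  after r': (1 2 3 4 5)

g' r' r' g r'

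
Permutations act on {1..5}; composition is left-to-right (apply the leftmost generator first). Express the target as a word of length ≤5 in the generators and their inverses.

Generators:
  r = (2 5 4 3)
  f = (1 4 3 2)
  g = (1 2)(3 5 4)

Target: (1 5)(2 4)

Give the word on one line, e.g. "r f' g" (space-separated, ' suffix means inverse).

f' g' f g'

  after f': (1 2 3 4)
  after g': (2 4)(3 5)
  after f: (1 4)(2 3 5)
  after g': (1 5)(2 4)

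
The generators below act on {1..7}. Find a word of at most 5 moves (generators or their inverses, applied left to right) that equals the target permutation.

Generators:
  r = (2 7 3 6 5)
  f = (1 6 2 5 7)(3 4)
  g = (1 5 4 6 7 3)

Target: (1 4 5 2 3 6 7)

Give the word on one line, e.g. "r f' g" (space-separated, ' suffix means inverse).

g' f' r'

  after g': (1 3 7 6 4 5)
  after f': (1 4 2 6 3 5 7)
  after r': (1 4 5 2 3 6 7)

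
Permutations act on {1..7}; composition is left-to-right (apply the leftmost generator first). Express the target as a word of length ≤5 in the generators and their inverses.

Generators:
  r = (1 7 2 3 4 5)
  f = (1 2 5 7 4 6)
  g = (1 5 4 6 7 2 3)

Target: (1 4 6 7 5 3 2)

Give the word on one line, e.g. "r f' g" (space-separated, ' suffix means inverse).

  after r: (1 7 2 3 4 5)
  after g': (1 6 4)(3 5)
  after f': (1 4 6 7 5 3 2)

r g' f'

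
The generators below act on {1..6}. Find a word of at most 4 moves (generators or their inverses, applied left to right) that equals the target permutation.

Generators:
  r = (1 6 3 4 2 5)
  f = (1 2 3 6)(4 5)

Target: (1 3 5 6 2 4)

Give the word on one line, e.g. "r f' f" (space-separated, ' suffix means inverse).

r f'

  after r: (1 6 3 4 2 5)
  after f': (1 3 5 6 2 4)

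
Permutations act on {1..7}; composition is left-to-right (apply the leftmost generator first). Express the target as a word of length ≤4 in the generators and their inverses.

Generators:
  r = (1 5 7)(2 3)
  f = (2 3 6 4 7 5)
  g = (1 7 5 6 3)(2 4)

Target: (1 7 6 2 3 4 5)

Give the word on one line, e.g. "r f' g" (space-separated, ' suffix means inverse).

g' f g' g'

  after g': (1 3 6 5 7)(2 4)
  after f: (1 6 2 7)(3 4)
  after g': (1 5 7 3 2)(4 6)
  after g': (1 7 6 2 3 4 5)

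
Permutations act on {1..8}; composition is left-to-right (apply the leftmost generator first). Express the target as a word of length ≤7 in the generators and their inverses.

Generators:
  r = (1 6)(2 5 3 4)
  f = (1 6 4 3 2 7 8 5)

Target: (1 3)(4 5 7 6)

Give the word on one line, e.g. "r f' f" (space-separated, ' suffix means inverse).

r f' r f r'

  after r: (1 6)(2 5 3 4)
  after f': (2 8 7)(3 6 5 4)
  after r: (1 6 3)(2 8 7 5)
  after f: (1 4 3 6 2 5 7)
  after r': (1 3)(4 5 7 6)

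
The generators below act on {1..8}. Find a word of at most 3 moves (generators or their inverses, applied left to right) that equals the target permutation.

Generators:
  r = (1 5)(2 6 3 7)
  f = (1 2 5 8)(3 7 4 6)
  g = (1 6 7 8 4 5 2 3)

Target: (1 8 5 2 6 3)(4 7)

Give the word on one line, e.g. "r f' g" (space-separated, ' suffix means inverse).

r' r' f'

  after r': (1 5)(2 7 3 6)
  after r': (2 3)(6 7)
  after f': (1 8 5 2 6 3)(4 7)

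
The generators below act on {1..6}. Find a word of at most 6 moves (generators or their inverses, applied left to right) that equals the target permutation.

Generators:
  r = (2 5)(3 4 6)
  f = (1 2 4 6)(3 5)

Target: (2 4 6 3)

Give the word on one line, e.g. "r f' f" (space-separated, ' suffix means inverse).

r f r r f'

  after r: (2 5)(3 4 6)
  after f: (1 2 3 6 5 4)
  after r: (1 5 6 2 4)
  after r: (1 2 6 5 3 4)
  after f': (2 4 6 3)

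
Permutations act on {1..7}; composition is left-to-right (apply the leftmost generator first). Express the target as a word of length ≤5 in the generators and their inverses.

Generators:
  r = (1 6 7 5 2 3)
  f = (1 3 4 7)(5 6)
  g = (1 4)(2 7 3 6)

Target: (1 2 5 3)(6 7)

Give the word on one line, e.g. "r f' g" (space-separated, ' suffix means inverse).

f' r g' r

  after f': (1 7 4 3)(5 6)
  after r: (1 5 7 4)(2 3 6)
  after g': (1 5 2 7)
  after r: (1 2 5 3)(6 7)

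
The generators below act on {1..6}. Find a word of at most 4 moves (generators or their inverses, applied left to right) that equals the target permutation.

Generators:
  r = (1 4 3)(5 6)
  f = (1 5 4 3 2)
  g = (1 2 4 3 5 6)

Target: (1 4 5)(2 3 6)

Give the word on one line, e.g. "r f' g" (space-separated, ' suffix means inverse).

  after g: (1 2 4 3 5 6)
  after g: (1 4 5)(2 3 6)

g g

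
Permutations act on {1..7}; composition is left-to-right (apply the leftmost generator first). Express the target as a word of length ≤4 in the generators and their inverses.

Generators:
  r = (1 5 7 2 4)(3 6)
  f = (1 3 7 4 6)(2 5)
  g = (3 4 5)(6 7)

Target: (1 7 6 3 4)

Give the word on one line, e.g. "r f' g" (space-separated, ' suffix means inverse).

f f

  after f: (1 3 7 4 6)(2 5)
  after f: (1 7 6 3 4)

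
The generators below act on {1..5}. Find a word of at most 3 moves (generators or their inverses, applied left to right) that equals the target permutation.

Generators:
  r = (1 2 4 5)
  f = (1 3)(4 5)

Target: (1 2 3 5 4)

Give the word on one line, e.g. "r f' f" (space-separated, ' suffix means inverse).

r' f r'

  after r': (1 5 4 2)
  after f: (1 4 2 3)
  after r': (1 2 3 5 4)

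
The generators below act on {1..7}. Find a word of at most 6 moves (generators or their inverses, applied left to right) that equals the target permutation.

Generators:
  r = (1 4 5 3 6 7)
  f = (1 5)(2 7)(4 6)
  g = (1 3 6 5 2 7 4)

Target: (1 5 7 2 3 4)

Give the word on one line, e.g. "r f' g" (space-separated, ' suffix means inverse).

r g' r g r'

  after r: (1 4 5 3 6 7)
  after g': (1 7 4 6 2 5)
  after r: (2 3 6)(4 7 5)
  after g: (1 3 5)(2 6 7)
  after r': (1 5 7 2 3 4)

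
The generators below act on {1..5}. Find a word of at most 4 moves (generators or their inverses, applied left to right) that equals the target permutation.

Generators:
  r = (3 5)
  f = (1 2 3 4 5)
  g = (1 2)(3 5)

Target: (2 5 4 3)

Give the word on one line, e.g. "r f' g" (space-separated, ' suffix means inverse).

  after r': (3 5)
  after g': (1 2)
  after f': (2 5 4 3)

r' g' f'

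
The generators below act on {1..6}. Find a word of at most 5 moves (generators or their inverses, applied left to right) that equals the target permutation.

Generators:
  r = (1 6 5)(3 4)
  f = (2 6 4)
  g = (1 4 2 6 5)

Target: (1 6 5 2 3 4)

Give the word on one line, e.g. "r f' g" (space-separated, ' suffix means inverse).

  after f: (2 6 4)
  after g': (1 5 6)
  after f': (1 5 2 4 6)
  after r': (1 6 5 2 3 4)

f g' f' r'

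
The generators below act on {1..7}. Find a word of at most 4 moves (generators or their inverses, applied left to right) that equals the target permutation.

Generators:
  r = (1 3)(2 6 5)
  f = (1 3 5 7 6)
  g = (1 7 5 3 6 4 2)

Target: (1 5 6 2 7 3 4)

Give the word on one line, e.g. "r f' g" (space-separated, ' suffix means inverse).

  after g: (1 7 5 3 6 4 2)
  after g: (1 5 6 2 7 3 4)

g g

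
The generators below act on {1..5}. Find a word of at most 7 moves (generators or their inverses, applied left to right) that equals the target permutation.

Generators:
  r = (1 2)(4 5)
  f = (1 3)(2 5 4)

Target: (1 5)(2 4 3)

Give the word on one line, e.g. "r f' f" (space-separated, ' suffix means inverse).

f' f' r f' r'

  after f': (1 3)(2 4 5)
  after f': (2 5 4)
  after r: (1 2 4)
  after f': (1 4 3)(2 5)
  after r': (1 5)(2 4 3)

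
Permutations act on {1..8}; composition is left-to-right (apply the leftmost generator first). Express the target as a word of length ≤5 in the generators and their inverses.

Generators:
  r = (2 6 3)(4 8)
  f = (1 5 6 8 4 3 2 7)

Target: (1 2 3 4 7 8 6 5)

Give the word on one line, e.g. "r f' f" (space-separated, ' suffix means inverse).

  after f': (1 7 2 3 4 8 6 5)
  after f': (1 2 4 6)(3 8 5 7)
  after r: (1 6)(2 8 5 7)(3 4)
  after r: (1 3 8 5 7 6)(2 4)
  after f: (1 2 3 4 7 8 6 5)

f' f' r r f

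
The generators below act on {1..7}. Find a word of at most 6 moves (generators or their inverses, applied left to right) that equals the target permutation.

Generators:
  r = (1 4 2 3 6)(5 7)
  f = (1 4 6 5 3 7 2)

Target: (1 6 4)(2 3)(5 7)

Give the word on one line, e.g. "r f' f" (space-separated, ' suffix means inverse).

f' r' f' r'

  after f': (1 2 7 3 5 6 4)
  after r': (1 4 6)(2 5 3 7)
  after f': (2 6)
  after r': (1 6 4)(2 3)(5 7)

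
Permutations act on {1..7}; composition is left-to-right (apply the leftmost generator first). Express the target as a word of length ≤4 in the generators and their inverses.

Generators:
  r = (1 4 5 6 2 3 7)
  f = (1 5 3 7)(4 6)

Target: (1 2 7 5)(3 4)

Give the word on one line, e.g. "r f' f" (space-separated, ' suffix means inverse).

  after f: (1 5 3 7)(4 6)
  after r: (1 6 5 7 4 2 3)
  after r: (1 2 7 5)(3 4)

f r r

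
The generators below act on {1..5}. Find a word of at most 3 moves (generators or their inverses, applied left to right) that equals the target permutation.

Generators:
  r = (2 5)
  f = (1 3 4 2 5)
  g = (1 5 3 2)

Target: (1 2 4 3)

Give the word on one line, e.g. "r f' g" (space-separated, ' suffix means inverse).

f' r'

  after f': (1 5 2 4 3)
  after r': (1 2 4 3)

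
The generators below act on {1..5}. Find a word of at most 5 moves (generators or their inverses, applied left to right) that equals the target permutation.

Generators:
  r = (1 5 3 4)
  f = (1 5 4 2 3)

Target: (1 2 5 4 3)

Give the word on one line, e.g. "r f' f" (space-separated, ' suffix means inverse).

  after r: (1 5 3 4)
  after r: (1 3)(4 5)
  after f': (1 2 4)
  after r': (1 2 3 5)
  after r': (1 2 5 4 3)

r r f' r' r'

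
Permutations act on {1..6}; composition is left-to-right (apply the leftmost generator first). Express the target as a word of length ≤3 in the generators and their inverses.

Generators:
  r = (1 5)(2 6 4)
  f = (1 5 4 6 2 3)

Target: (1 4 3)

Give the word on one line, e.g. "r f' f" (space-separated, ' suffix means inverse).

  after r: (1 5)(2 6 4)
  after f: (1 4 3)

r f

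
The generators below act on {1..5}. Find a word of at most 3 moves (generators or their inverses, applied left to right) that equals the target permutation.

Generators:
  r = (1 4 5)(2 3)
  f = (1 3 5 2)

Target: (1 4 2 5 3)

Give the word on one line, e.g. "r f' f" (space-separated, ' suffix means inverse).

r f

  after r: (1 4 5)(2 3)
  after f: (1 4 2 5 3)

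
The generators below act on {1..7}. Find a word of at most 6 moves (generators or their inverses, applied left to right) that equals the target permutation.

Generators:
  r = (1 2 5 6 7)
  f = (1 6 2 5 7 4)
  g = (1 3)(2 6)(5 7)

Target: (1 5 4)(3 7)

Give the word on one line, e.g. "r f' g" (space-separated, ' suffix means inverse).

  after f: (1 6 2 5 7 4)
  after f: (1 2 7)(4 6 5)
  after g': (1 6 7 3)(2 5 4)
  after r': (1 5 4)(3 7)

f f g' r'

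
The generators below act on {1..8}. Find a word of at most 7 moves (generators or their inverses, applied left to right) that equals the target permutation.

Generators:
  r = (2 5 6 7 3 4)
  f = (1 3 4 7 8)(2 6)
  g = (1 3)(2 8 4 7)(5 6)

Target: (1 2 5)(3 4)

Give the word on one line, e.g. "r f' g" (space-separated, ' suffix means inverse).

r' g r' r' f

  after r': (2 4 3 7 6 5)
  after g: (1 3 2 7 5 8 4)
  after r': (1 7 2 6 5 8 3 4)
  after r': (1 6 2 5 8 7 4)
  after f: (1 2 5)(3 4)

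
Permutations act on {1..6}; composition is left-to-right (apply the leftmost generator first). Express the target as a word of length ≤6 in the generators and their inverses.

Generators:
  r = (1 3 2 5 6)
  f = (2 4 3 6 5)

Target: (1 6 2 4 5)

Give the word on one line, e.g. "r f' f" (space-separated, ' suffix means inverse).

  after r: (1 3 2 5 6)
  after r: (1 2 6 3 5)
  after f: (1 4 3 2 5)
  after f: (1 3 4 6 5)
  after f: (1 6 2 4 5)

r r f f f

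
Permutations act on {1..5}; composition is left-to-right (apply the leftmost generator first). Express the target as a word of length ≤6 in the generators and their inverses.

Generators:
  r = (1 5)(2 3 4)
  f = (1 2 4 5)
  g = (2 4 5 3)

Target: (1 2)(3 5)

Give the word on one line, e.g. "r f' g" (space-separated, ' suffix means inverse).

  after g': (2 3 5 4)
  after f: (1 2 3)
  after g: (1 4 5 3)
  after f': (1 2)(3 5)

g' f g f'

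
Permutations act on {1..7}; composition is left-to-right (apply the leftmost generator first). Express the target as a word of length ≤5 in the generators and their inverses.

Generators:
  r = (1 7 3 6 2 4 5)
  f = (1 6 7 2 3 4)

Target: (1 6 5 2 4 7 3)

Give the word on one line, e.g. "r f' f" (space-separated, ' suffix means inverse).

  after r': (1 5 4 2 6 3 7)
  after f: (1 5)(2 7 6 4 3)
  after r: (2 3 4 6 5 7)
  after f: (1 6 5 2 4 7 3)

r' f r f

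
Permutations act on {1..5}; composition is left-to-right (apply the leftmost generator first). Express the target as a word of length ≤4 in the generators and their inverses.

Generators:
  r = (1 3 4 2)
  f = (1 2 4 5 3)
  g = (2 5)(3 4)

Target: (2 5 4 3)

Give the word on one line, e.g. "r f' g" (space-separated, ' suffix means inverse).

r f g'

  after r: (1 3 4 2)
  after f: (3 5)
  after g': (2 5 4 3)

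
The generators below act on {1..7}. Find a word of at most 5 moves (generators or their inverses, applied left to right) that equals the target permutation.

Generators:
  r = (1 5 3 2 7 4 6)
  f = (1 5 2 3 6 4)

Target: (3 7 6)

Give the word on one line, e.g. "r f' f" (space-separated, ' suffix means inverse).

  after r: (1 5 3 2 7 4 6)
  after f: (1 2 7)(5 6)
  after r': (1 3 5 4 7 6)
  after f: (1 6 5)(2 3)(4 7)
  after r: (3 7 6)

r f r' f r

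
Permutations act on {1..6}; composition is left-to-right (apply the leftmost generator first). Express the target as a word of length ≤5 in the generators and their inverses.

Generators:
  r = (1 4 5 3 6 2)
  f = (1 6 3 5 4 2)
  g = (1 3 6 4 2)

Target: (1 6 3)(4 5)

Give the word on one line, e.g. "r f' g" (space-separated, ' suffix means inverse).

  after f': (1 2 4 5 3 6)
  after g': (1 4 5)(2 6)
  after r: (1 5 4 3 6)
  after f: (1 4 5 2)
  after g': (1 6 3)(4 5)

f' g' r f g'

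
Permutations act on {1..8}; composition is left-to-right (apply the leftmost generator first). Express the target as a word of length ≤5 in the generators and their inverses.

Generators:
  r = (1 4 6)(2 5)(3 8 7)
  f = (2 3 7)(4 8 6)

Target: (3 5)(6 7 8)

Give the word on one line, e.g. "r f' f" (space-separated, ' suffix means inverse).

r r f r' f

  after r: (1 4 6)(2 5)(3 8 7)
  after r: (1 6 4)(3 7 8)
  after f: (1 4)(2 3)(6 8 7)
  after r': (2 7 4 6 3 5)
  after f: (3 5)(6 7 8)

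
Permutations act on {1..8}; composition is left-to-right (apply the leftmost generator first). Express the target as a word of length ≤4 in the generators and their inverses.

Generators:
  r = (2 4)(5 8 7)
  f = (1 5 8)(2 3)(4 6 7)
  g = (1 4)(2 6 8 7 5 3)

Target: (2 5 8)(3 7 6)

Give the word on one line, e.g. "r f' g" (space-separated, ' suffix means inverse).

g' g'

  after g': (1 4)(2 3 5 7 8 6)
  after g': (2 5 8)(3 7 6)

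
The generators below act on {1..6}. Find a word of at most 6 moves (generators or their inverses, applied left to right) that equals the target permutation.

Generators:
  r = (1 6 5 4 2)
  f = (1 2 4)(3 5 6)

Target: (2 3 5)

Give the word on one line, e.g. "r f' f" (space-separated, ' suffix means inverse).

r' r' f f r

  after r': (1 2 4 5 6)
  after r': (1 4 6 2 5)
  after f: (2 6 4 3 5)
  after f: (1 2 3 6)(4 5)
  after r: (2 3 5)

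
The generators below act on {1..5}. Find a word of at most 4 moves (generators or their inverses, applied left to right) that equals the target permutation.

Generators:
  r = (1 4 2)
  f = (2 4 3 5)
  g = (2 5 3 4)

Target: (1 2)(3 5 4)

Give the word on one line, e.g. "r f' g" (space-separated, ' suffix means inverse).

  after f': (2 5 3 4)
  after f': (2 3)(4 5)
  after f': (2 4 3 5)
  after r': (1 2)(3 5 4)

f' f' f' r'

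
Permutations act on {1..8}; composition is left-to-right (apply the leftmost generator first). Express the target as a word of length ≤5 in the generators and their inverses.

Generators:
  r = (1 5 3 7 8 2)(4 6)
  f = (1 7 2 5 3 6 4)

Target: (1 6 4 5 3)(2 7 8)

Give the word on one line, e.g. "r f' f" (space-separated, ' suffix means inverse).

  after f: (1 7 2 5 3 6 4)
  after r': (1 3 4 2)(7 8)
  after f: (1 6 4 5 3)(2 7 8)

f r' f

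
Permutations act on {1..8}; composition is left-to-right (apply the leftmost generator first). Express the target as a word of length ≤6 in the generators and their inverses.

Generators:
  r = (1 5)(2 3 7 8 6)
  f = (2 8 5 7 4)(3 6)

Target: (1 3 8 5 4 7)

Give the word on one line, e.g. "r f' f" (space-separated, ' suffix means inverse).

  after f: (2 8 5 7 4)(3 6)
  after r: (1 5 8)(2 6 7 4 3)
  after f': (1 8)(2 3 4 6 5)
  after f': (1 2 6 8)(3 7 5 4)
  after r: (1 3 8 5 4 7)

f r f' f' r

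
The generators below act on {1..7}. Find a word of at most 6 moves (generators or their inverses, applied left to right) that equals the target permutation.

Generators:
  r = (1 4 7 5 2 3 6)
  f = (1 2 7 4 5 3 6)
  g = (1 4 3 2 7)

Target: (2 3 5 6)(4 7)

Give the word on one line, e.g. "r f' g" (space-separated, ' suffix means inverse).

  after r': (1 6 3 2 5 7 4)
  after g': (1 6 4 7)(2 5)
  after g': (1 6)(2 5 3 4)
  after f: (2 3 5 6)(4 7)

r' g' g' f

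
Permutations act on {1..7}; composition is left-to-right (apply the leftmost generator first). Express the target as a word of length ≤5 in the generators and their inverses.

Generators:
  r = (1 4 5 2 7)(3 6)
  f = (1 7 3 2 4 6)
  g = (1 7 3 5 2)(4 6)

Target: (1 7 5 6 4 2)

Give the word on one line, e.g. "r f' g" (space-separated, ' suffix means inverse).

g g f'

  after g: (1 7 3 5 2)(4 6)
  after g: (1 3 2 7 5)
  after f': (1 7 5 6 4 2)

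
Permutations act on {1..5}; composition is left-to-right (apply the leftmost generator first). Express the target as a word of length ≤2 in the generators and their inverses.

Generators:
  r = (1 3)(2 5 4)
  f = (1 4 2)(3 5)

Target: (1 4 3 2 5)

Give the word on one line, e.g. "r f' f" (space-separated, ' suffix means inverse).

f' r'

  after f': (1 2 4)(3 5)
  after r': (1 4 3 2 5)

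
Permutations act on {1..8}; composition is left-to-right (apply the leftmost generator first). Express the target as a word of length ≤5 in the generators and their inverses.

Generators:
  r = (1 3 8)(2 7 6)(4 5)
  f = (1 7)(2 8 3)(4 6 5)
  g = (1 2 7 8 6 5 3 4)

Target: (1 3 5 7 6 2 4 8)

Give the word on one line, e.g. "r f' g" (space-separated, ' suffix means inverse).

  after f': (1 7)(2 3 8)(4 5 6)
  after r': (1 2)(5 7 8 6)
  after g': (2 4 3 5)
  after r': (1 8 3 4)(2 5 6 7)
  after r': (1 3 5 7 6 2 4 8)

f' r' g' r' r'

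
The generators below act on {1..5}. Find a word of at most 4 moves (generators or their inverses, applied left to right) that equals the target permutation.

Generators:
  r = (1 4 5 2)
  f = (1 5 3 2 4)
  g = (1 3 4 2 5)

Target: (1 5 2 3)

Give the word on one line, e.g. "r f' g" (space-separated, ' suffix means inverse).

f' g r f

  after f': (1 4 2 3 5)
  after g: (1 2 4 5 3)
  after r: (2 5 3 4)
  after f: (1 5 2 3)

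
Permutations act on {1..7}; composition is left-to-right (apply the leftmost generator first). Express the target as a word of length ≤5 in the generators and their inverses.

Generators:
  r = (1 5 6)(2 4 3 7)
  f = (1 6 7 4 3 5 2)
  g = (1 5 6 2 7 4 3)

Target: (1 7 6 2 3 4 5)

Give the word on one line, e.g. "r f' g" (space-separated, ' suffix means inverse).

  after f: (1 6 7 4 3 5 2)
  after f: (1 7 3 2 6 4 5)
  after r': (1 3 7 4)(2 5 6)
  after r': (1 4 6 7 2)
  after g': (1 7 6 2 3 4 5)

f f r' r' g'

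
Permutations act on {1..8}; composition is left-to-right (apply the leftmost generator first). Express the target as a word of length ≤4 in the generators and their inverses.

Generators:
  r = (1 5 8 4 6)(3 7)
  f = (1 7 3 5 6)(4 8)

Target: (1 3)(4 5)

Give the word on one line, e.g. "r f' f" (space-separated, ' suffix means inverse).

  after r: (1 5 8 4 6)(3 7)
  after f': (1 3)(4 5)

r f'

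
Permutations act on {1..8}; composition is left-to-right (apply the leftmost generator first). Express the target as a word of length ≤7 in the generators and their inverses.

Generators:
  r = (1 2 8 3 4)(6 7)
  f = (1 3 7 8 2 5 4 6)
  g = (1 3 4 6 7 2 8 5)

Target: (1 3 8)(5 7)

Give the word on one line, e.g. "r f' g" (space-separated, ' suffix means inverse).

r f' g' r' g

  after r: (1 2 8 3 4)(6 7)
  after f': (1 8)(2 7 4 6 3 5)
  after g': (1 2 6)(3 8 5 7)
  after r': (2 7 8 5 6 4 3)
  after g: (1 3 8)(5 7)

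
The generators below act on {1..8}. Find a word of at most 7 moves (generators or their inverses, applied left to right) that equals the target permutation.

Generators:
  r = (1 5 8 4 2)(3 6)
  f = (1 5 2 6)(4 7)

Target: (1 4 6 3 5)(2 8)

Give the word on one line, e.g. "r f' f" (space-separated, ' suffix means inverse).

r r r f f

  after r: (1 5 8 4 2)(3 6)
  after r: (1 8 2 5 4)
  after r: (1 4 5 2 8)(3 6)
  after f: (1 7 4 2 8 5 6 3)
  after f: (1 4 6 3 5)(2 8)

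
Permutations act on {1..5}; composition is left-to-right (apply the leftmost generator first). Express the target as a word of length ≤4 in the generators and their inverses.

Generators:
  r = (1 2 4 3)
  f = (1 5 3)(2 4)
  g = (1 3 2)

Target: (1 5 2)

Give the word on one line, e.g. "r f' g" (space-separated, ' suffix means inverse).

  after f: (1 5 3)(2 4)
  after r: (1 5)(2 3)
  after g': (1 5 2)

f r g'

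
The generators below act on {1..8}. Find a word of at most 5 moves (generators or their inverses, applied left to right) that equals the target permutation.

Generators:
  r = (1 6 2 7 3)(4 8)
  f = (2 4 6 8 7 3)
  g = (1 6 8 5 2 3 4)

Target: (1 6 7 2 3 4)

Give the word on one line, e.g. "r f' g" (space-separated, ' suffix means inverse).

f' f' r

  after f': (2 3 7 8 6 4)
  after f': (2 7 6)(3 8 4)
  after r: (1 6 7 2 3 4)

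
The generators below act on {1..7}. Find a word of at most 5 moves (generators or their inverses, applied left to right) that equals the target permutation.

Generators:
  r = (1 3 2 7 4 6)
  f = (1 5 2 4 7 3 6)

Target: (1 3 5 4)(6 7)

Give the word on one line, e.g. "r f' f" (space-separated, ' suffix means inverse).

  after r: (1 3 2 7 4 6)
  after f: (1 6 5 2 3 4)
  after f: (2 6)(3 7)(4 5)
  after r': (1 6 3 2 4 5 7)
  after f': (1 3 5 4)(6 7)

r f f r' f'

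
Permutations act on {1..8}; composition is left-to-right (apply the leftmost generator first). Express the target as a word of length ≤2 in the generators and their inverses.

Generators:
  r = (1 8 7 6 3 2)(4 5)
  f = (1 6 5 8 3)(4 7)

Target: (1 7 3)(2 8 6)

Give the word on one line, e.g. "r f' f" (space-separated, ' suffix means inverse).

r r

  after r: (1 8 7 6 3 2)(4 5)
  after r: (1 7 3)(2 8 6)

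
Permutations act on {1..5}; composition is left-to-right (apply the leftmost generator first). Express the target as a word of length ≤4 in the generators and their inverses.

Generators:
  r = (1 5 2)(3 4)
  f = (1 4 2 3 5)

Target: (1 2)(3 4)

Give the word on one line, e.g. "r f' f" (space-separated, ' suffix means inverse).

f r f r

  after f: (1 4 2 3 5)
  after r: (1 3 2 4)
  after f: (1 5)
  after r: (1 2)(3 4)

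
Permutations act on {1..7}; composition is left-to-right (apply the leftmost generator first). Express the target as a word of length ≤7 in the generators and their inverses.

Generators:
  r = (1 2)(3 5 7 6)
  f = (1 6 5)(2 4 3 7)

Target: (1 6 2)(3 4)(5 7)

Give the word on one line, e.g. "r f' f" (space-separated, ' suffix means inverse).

  after r: (1 2)(3 5 7 6)
  after f: (1 4 3)(2 6 7 5)
  after r': (1 4 6 5)(2 7 3)
  after f: (1 3 4 5 6)
  after r': (1 6 2)(3 4)(5 7)

r f r' f r'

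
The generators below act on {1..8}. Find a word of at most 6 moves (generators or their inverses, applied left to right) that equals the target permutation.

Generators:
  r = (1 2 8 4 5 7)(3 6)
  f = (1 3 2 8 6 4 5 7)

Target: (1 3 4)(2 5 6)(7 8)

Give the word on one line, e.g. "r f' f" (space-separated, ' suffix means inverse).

  after r: (1 2 8 4 5 7)(3 6)
  after r: (1 8 5)(2 4 7)
  after r: (1 4)(2 5)(3 6)(7 8)
  after f': (1 6)(2 4 7)(3 8 5)
  after r: (1 3 4)(2 5 6)(7 8)

r r r f' r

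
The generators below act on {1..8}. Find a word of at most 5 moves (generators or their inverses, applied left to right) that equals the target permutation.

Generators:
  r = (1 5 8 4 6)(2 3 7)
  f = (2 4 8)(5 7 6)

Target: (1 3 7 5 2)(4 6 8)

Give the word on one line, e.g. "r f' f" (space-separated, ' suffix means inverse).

r r f r f'

  after r: (1 5 8 4 6)(2 3 7)
  after r: (1 8 6 5 4)(2 7 3)
  after f: (1 2 6 7 3 4)(5 8)
  after r: (1 3 6 2)(4 5)
  after f': (1 3 7 5 2)(4 6 8)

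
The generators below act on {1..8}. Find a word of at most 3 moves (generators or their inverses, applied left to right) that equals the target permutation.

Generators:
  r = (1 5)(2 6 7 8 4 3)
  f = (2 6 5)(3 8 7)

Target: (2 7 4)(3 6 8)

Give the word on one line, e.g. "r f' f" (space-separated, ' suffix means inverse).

r r

  after r: (1 5)(2 6 7 8 4 3)
  after r: (2 7 4)(3 6 8)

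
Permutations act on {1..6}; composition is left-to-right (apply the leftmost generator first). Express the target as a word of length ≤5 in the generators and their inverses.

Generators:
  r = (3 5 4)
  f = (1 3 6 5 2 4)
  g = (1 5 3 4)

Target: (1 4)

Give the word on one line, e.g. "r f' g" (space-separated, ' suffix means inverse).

r' g' r' r' r'

  after r': (3 4 5)
  after g': (1 4)
  after r': (1 5 3 4)
  after r': (1 3 5 4)
  after r': (1 4)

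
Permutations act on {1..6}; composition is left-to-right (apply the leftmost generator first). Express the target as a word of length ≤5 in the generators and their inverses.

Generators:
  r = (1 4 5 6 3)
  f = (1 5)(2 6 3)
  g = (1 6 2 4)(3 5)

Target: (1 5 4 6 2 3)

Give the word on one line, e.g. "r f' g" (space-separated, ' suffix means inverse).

g' g' f' g'

  after g': (1 4 2 6)(3 5)
  after g': (1 2)(4 6)
  after f': (1 3 6 4 2 5)
  after g': (1 5 4 6 2 3)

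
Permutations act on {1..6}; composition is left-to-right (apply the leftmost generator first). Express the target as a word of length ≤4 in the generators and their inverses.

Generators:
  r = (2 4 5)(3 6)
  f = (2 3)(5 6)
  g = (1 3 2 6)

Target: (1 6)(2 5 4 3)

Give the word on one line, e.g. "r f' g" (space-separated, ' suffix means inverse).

  after r': (2 5 4)(3 6)
  after g': (1 6)(2 5 4 3)

r' g'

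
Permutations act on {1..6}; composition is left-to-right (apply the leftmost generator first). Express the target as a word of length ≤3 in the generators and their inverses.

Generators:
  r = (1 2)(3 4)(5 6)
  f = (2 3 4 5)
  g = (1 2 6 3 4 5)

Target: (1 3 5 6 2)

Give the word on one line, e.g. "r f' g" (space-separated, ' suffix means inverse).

r f

  after r: (1 2)(3 4)(5 6)
  after f: (1 3 5 6 2)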